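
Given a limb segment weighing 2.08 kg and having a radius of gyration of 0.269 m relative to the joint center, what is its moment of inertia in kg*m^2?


I = m * k^2
I = 2.08 * 0.269^2
k^2 = 0.0724
I = 0.1505


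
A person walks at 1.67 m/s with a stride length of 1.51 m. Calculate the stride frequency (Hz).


f = v / stride_length
f = 1.67 / 1.51
f = 1.1060


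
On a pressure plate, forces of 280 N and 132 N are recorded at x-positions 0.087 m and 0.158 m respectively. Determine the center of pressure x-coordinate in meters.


COP_x = (F1*x1 + F2*x2) / (F1 + F2)
COP_x = (280*0.087 + 132*0.158) / (280 + 132)
Numerator = 45.2160
Denominator = 412
COP_x = 0.1097


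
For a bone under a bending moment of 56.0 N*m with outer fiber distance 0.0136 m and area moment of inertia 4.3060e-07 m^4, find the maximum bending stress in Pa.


sigma = M * c / I
sigma = 56.0 * 0.0136 / 4.3060e-07
M * c = 0.7616
sigma = 1.7687e+06


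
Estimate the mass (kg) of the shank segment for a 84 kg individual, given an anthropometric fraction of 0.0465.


m_segment = body_mass * fraction
m_segment = 84 * 0.0465
m_segment = 3.9060


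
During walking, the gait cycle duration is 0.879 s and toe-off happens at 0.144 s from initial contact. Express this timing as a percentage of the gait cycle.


pct = (event_time / cycle_time) * 100
pct = (0.144 / 0.879) * 100
ratio = 0.1638
pct = 16.3823


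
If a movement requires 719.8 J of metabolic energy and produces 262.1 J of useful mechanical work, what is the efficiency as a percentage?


eta = (W_mech / E_meta) * 100
eta = (262.1 / 719.8) * 100
ratio = 0.3641
eta = 36.4129


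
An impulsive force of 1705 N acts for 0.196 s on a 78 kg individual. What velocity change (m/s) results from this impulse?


J = F * dt = 1705 * 0.196 = 334.1800 N*s
delta_v = J / m
delta_v = 334.1800 / 78
delta_v = 4.2844


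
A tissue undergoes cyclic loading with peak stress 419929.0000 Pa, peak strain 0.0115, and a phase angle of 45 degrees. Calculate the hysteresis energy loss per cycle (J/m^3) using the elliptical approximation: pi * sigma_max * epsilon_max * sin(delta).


E_loss = pi * sigma_max * epsilon_max * sin(delta)
delta = 45 deg = 0.7854 rad
sin(delta) = 0.7071
E_loss = pi * 419929.0000 * 0.0115 * 0.7071
E_loss = 10727.7485


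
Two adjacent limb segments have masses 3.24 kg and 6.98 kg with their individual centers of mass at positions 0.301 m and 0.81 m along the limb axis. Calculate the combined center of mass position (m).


COM = (m1*x1 + m2*x2) / (m1 + m2)
COM = (3.24*0.301 + 6.98*0.81) / (3.24 + 6.98)
Numerator = 6.6290
Denominator = 10.2200
COM = 0.6486


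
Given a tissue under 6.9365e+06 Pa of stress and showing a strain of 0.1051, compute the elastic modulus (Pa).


E = stress / strain
E = 6.9365e+06 / 0.1051
E = 6.5999e+07


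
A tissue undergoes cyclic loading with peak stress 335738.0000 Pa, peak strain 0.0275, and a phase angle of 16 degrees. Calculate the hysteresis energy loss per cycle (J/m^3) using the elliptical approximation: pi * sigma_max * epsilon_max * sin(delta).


E_loss = pi * sigma_max * epsilon_max * sin(delta)
delta = 16 deg = 0.2793 rad
sin(delta) = 0.2756
E_loss = pi * 335738.0000 * 0.0275 * 0.2756
E_loss = 7995.0492


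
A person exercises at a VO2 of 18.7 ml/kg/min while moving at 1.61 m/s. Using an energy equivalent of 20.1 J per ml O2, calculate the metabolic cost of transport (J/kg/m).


Power per kg = VO2 * 20.1 / 60
Power per kg = 18.7 * 20.1 / 60 = 6.2645 W/kg
Cost = power_per_kg / speed
Cost = 6.2645 / 1.61
Cost = 3.8910


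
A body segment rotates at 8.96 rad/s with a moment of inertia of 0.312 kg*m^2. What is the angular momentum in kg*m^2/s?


L = I * omega
L = 0.312 * 8.96
L = 2.7955


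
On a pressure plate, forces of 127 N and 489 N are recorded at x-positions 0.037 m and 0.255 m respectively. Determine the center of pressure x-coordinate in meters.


COP_x = (F1*x1 + F2*x2) / (F1 + F2)
COP_x = (127*0.037 + 489*0.255) / (127 + 489)
Numerator = 129.3940
Denominator = 616
COP_x = 0.2101


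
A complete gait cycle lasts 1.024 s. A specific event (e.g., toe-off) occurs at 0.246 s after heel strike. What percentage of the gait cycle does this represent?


pct = (event_time / cycle_time) * 100
pct = (0.246 / 1.024) * 100
ratio = 0.2402
pct = 24.0234


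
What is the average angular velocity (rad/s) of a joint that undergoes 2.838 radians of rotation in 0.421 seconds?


omega = delta_theta / delta_t
omega = 2.838 / 0.421
omega = 6.7411


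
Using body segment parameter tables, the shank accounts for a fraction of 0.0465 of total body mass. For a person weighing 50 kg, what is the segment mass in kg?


m_segment = body_mass * fraction
m_segment = 50 * 0.0465
m_segment = 2.3250


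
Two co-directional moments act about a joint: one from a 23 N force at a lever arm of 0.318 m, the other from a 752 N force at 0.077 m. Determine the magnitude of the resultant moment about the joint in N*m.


M = F1 * d1 + F2 * d2
M = 23 * 0.318 + 752 * 0.077
M = 7.3140 + 57.9040
M = 65.2180


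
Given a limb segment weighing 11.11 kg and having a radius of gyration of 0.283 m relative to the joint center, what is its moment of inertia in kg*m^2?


I = m * k^2
I = 11.11 * 0.283^2
k^2 = 0.0801
I = 0.8898


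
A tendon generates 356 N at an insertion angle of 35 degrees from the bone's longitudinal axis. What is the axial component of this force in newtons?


F_eff = F_tendon * cos(theta)
theta = 35 deg = 0.6109 rad
cos(theta) = 0.8192
F_eff = 356 * 0.8192
F_eff = 291.6181


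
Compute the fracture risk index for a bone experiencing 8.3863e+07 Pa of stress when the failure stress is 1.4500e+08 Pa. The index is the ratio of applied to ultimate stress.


FRI = applied / ultimate
FRI = 8.3863e+07 / 1.4500e+08
FRI = 0.5784


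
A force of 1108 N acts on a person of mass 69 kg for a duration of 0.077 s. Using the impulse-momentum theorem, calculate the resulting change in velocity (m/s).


J = F * dt = 1108 * 0.077 = 85.3160 N*s
delta_v = J / m
delta_v = 85.3160 / 69
delta_v = 1.2365


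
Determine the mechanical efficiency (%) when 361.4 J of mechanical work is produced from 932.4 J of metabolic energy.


eta = (W_mech / E_meta) * 100
eta = (361.4 / 932.4) * 100
ratio = 0.3876
eta = 38.7602


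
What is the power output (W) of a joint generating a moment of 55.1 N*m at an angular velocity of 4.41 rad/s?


P = M * omega
P = 55.1 * 4.41
P = 242.9910


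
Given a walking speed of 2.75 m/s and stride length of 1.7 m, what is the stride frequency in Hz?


f = v / stride_length
f = 2.75 / 1.7
f = 1.6176


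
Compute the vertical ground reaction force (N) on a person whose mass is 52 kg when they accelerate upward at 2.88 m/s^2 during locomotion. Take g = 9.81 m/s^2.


GRF = m * (g + a)
GRF = 52 * (9.81 + 2.88)
GRF = 52 * 12.6900
GRF = 659.8800


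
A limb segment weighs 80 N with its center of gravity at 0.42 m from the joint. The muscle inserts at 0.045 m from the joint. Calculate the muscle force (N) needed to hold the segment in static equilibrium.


F_muscle = W * d_load / d_muscle
F_muscle = 80 * 0.42 / 0.045
Numerator = 33.6000
F_muscle = 746.6667


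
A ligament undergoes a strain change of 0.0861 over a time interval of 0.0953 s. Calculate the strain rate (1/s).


strain_rate = delta_strain / delta_t
strain_rate = 0.0861 / 0.0953
strain_rate = 0.9035


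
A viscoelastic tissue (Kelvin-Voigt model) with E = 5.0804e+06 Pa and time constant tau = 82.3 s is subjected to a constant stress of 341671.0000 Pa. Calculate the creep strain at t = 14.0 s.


epsilon(t) = (sigma/E) * (1 - exp(-t/tau))
sigma/E = 341671.0000 / 5.0804e+06 = 0.0673
exp(-t/tau) = exp(-14.0 / 82.3) = 0.8436
epsilon = 0.0673 * (1 - 0.8436)
epsilon = 0.0105


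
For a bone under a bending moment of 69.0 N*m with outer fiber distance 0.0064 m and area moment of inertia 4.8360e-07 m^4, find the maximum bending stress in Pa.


sigma = M * c / I
sigma = 69.0 * 0.0064 / 4.8360e-07
M * c = 0.4416
sigma = 913151.3648


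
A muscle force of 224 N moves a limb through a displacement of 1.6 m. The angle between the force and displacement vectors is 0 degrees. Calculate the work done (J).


W = F * d * cos(theta)
theta = 0 deg = 0.0000 rad
cos(theta) = 1.0000
W = 224 * 1.6 * 1.0000
W = 358.4000


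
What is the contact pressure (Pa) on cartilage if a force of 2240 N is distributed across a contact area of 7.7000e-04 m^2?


P = F / A
P = 2240 / 7.7000e-04
P = 2.9091e+06


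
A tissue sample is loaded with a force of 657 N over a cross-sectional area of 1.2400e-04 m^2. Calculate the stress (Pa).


stress = F / A
stress = 657 / 1.2400e-04
stress = 5.2984e+06


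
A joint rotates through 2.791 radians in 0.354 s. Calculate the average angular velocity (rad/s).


omega = delta_theta / delta_t
omega = 2.791 / 0.354
omega = 7.8842


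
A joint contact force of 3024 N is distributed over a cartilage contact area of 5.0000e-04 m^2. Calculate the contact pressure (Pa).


P = F / A
P = 3024 / 5.0000e-04
P = 6.0480e+06


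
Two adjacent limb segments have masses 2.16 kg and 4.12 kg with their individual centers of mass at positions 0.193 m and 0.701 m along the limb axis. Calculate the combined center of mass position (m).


COM = (m1*x1 + m2*x2) / (m1 + m2)
COM = (2.16*0.193 + 4.12*0.701) / (2.16 + 4.12)
Numerator = 3.3050
Denominator = 6.2800
COM = 0.5263


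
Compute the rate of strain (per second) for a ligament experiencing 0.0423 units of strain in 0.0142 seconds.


strain_rate = delta_strain / delta_t
strain_rate = 0.0423 / 0.0142
strain_rate = 2.9789


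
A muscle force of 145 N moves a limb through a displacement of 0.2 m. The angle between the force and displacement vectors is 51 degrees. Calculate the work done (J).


W = F * d * cos(theta)
theta = 51 deg = 0.8901 rad
cos(theta) = 0.6293
W = 145 * 0.2 * 0.6293
W = 18.2503


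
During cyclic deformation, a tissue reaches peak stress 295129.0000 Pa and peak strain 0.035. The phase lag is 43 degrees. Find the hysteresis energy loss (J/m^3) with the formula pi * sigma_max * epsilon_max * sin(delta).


E_loss = pi * sigma_max * epsilon_max * sin(delta)
delta = 43 deg = 0.7505 rad
sin(delta) = 0.6820
E_loss = pi * 295129.0000 * 0.035 * 0.6820
E_loss = 22131.6164


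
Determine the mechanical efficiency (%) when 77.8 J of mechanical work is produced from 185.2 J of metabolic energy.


eta = (W_mech / E_meta) * 100
eta = (77.8 / 185.2) * 100
ratio = 0.4201
eta = 42.0086


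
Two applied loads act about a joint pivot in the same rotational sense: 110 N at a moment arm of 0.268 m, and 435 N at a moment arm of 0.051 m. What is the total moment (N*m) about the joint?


M = F1 * d1 + F2 * d2
M = 110 * 0.268 + 435 * 0.051
M = 29.4800 + 22.1850
M = 51.6650


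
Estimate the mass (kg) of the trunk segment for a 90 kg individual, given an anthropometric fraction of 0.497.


m_segment = body_mass * fraction
m_segment = 90 * 0.497
m_segment = 44.7300


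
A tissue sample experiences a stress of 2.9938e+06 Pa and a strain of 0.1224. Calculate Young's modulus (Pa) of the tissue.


E = stress / strain
E = 2.9938e+06 / 0.1224
E = 2.4459e+07


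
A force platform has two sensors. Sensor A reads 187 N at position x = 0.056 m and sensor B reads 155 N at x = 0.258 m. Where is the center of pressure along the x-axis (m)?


COP_x = (F1*x1 + F2*x2) / (F1 + F2)
COP_x = (187*0.056 + 155*0.258) / (187 + 155)
Numerator = 50.4620
Denominator = 342
COP_x = 0.1475


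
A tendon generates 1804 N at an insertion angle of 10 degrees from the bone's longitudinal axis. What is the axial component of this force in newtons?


F_eff = F_tendon * cos(theta)
theta = 10 deg = 0.1745 rad
cos(theta) = 0.9848
F_eff = 1804 * 0.9848
F_eff = 1776.5932


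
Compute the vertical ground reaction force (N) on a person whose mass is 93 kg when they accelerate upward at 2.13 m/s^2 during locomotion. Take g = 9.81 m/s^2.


GRF = m * (g + a)
GRF = 93 * (9.81 + 2.13)
GRF = 93 * 11.9400
GRF = 1110.4200


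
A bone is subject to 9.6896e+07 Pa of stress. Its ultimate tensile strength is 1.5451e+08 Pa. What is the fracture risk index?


FRI = applied / ultimate
FRI = 9.6896e+07 / 1.5451e+08
FRI = 0.6271


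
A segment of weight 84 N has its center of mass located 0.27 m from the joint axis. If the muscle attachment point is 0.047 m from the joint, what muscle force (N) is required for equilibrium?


F_muscle = W * d_load / d_muscle
F_muscle = 84 * 0.27 / 0.047
Numerator = 22.6800
F_muscle = 482.5532


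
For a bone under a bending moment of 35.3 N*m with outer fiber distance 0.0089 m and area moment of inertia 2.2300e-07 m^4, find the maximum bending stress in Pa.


sigma = M * c / I
sigma = 35.3 * 0.0089 / 2.2300e-07
M * c = 0.3142
sigma = 1.4088e+06


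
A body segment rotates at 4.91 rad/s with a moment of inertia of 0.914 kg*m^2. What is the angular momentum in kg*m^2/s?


L = I * omega
L = 0.914 * 4.91
L = 4.4877


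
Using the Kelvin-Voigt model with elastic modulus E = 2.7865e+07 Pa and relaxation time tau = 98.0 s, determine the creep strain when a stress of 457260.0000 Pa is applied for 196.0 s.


epsilon(t) = (sigma/E) * (1 - exp(-t/tau))
sigma/E = 457260.0000 / 2.7865e+07 = 0.0164
exp(-t/tau) = exp(-196.0 / 98.0) = 0.1353
epsilon = 0.0164 * (1 - 0.1353)
epsilon = 0.0142


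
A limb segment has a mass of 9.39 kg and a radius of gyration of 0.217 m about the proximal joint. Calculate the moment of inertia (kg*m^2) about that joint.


I = m * k^2
I = 9.39 * 0.217^2
k^2 = 0.0471
I = 0.4422


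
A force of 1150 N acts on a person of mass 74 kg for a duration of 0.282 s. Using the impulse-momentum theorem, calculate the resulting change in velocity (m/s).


J = F * dt = 1150 * 0.282 = 324.3000 N*s
delta_v = J / m
delta_v = 324.3000 / 74
delta_v = 4.3824


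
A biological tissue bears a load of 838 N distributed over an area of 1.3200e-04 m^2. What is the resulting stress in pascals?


stress = F / A
stress = 838 / 1.3200e-04
stress = 6.3485e+06


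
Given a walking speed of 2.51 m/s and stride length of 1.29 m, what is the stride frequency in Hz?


f = v / stride_length
f = 2.51 / 1.29
f = 1.9457


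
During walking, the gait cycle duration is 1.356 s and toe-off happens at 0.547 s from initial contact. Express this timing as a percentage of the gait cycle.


pct = (event_time / cycle_time) * 100
pct = (0.547 / 1.356) * 100
ratio = 0.4034
pct = 40.3392


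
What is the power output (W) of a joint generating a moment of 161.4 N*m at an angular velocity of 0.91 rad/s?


P = M * omega
P = 161.4 * 0.91
P = 146.8740


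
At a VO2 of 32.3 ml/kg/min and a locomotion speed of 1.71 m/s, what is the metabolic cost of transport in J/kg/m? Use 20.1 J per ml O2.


Power per kg = VO2 * 20.1 / 60
Power per kg = 32.3 * 20.1 / 60 = 10.8205 W/kg
Cost = power_per_kg / speed
Cost = 10.8205 / 1.71
Cost = 6.3278


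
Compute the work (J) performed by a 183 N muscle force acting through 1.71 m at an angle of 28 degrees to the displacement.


W = F * d * cos(theta)
theta = 28 deg = 0.4887 rad
cos(theta) = 0.8829
W = 183 * 1.71 * 0.8829
W = 276.3008


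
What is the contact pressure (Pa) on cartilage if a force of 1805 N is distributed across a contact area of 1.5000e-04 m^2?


P = F / A
P = 1805 / 1.5000e-04
P = 1.2033e+07


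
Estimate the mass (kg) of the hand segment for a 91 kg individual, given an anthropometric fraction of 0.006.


m_segment = body_mass * fraction
m_segment = 91 * 0.006
m_segment = 0.5460


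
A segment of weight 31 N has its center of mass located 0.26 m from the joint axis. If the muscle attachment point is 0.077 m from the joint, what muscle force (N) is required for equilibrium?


F_muscle = W * d_load / d_muscle
F_muscle = 31 * 0.26 / 0.077
Numerator = 8.0600
F_muscle = 104.6753


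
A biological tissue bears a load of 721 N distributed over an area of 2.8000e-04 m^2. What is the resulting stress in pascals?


stress = F / A
stress = 721 / 2.8000e-04
stress = 2.5750e+06


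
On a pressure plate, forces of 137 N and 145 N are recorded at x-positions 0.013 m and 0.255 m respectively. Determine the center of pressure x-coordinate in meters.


COP_x = (F1*x1 + F2*x2) / (F1 + F2)
COP_x = (137*0.013 + 145*0.255) / (137 + 145)
Numerator = 38.7560
Denominator = 282
COP_x = 0.1374


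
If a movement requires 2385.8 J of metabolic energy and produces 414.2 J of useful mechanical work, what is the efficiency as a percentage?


eta = (W_mech / E_meta) * 100
eta = (414.2 / 2385.8) * 100
ratio = 0.1736
eta = 17.3611


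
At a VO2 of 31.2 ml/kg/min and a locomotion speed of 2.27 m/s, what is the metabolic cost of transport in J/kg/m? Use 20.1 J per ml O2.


Power per kg = VO2 * 20.1 / 60
Power per kg = 31.2 * 20.1 / 60 = 10.4520 W/kg
Cost = power_per_kg / speed
Cost = 10.4520 / 2.27
Cost = 4.6044


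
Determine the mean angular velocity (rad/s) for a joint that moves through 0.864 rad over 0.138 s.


omega = delta_theta / delta_t
omega = 0.864 / 0.138
omega = 6.2609


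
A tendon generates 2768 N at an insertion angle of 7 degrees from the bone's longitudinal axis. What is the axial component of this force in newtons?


F_eff = F_tendon * cos(theta)
theta = 7 deg = 0.1222 rad
cos(theta) = 0.9925
F_eff = 2768 * 0.9925
F_eff = 2747.3677


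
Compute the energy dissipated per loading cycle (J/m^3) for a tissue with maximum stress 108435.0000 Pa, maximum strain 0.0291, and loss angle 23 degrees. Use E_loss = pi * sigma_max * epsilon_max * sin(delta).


E_loss = pi * sigma_max * epsilon_max * sin(delta)
delta = 23 deg = 0.4014 rad
sin(delta) = 0.3907
E_loss = pi * 108435.0000 * 0.0291 * 0.3907
E_loss = 3873.3822


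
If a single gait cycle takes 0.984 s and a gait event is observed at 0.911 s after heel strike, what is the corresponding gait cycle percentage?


pct = (event_time / cycle_time) * 100
pct = (0.911 / 0.984) * 100
ratio = 0.9258
pct = 92.5813


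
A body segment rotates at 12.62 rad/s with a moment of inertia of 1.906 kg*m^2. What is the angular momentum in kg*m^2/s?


L = I * omega
L = 1.906 * 12.62
L = 24.0537


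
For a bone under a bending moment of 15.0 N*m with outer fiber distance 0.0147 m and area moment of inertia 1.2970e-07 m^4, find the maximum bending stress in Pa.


sigma = M * c / I
sigma = 15.0 * 0.0147 / 1.2970e-07
M * c = 0.2205
sigma = 1.7001e+06


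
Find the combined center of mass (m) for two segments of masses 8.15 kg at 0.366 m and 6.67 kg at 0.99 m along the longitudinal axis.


COM = (m1*x1 + m2*x2) / (m1 + m2)
COM = (8.15*0.366 + 6.67*0.99) / (8.15 + 6.67)
Numerator = 9.5862
Denominator = 14.8200
COM = 0.6468


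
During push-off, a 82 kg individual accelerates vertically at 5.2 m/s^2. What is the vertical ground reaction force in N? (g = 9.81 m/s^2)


GRF = m * (g + a)
GRF = 82 * (9.81 + 5.2)
GRF = 82 * 15.0100
GRF = 1230.8200


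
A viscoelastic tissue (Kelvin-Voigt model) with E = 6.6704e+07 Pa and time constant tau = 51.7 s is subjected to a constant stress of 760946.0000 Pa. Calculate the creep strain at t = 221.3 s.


epsilon(t) = (sigma/E) * (1 - exp(-t/tau))
sigma/E = 760946.0000 / 6.6704e+07 = 0.0114
exp(-t/tau) = exp(-221.3 / 51.7) = 0.0138
epsilon = 0.0114 * (1 - 0.0138)
epsilon = 0.0112


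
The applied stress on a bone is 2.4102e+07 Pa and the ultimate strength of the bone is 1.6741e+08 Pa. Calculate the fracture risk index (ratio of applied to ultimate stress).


FRI = applied / ultimate
FRI = 2.4102e+07 / 1.6741e+08
FRI = 0.1440


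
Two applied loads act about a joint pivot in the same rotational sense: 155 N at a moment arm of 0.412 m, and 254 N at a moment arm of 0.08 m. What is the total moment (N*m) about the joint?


M = F1 * d1 + F2 * d2
M = 155 * 0.412 + 254 * 0.08
M = 63.8600 + 20.3200
M = 84.1800


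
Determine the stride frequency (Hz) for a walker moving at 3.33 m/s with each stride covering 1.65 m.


f = v / stride_length
f = 3.33 / 1.65
f = 2.0182


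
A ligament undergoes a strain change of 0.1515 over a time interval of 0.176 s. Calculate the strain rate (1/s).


strain_rate = delta_strain / delta_t
strain_rate = 0.1515 / 0.176
strain_rate = 0.8608


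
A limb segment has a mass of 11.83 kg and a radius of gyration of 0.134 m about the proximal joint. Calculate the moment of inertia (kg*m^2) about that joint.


I = m * k^2
I = 11.83 * 0.134^2
k^2 = 0.0180
I = 0.2124


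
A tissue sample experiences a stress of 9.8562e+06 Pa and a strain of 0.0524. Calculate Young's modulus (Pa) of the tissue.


E = stress / strain
E = 9.8562e+06 / 0.0524
E = 1.8810e+08


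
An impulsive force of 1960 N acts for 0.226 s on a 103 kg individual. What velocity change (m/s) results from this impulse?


J = F * dt = 1960 * 0.226 = 442.9600 N*s
delta_v = J / m
delta_v = 442.9600 / 103
delta_v = 4.3006


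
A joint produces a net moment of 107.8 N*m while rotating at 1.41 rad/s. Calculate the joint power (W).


P = M * omega
P = 107.8 * 1.41
P = 151.9980


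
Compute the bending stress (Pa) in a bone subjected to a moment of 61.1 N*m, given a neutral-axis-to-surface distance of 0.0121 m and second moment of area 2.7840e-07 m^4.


sigma = M * c / I
sigma = 61.1 * 0.0121 / 2.7840e-07
M * c = 0.7393
sigma = 2.6556e+06


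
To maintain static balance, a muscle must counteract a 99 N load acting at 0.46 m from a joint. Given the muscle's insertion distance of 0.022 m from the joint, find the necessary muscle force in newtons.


F_muscle = W * d_load / d_muscle
F_muscle = 99 * 0.46 / 0.022
Numerator = 45.5400
F_muscle = 2070.0000


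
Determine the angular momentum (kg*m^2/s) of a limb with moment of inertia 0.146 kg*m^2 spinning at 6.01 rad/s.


L = I * omega
L = 0.146 * 6.01
L = 0.8775


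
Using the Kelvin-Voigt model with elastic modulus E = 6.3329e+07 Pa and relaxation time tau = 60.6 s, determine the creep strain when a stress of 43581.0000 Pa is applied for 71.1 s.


epsilon(t) = (sigma/E) * (1 - exp(-t/tau))
sigma/E = 43581.0000 / 6.3329e+07 = 6.8817e-04
exp(-t/tau) = exp(-71.1 / 60.6) = 0.3094
epsilon = 6.8817e-04 * (1 - 0.3094)
epsilon = 4.7528e-04


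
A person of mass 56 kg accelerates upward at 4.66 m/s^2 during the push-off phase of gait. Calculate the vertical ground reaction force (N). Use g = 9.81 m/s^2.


GRF = m * (g + a)
GRF = 56 * (9.81 + 4.66)
GRF = 56 * 14.4700
GRF = 810.3200


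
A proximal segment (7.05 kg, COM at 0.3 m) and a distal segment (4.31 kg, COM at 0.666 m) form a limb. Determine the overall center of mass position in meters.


COM = (m1*x1 + m2*x2) / (m1 + m2)
COM = (7.05*0.3 + 4.31*0.666) / (7.05 + 4.31)
Numerator = 4.9855
Denominator = 11.3600
COM = 0.4389


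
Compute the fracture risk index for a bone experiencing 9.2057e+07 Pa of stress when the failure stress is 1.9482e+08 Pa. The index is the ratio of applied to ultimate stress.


FRI = applied / ultimate
FRI = 9.2057e+07 / 1.9482e+08
FRI = 0.4725


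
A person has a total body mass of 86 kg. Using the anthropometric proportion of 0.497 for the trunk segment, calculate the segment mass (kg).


m_segment = body_mass * fraction
m_segment = 86 * 0.497
m_segment = 42.7420


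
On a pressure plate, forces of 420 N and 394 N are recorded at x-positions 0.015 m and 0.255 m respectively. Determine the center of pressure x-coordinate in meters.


COP_x = (F1*x1 + F2*x2) / (F1 + F2)
COP_x = (420*0.015 + 394*0.255) / (420 + 394)
Numerator = 106.7700
Denominator = 814
COP_x = 0.1312


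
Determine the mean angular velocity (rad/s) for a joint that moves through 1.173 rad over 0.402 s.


omega = delta_theta / delta_t
omega = 1.173 / 0.402
omega = 2.9179


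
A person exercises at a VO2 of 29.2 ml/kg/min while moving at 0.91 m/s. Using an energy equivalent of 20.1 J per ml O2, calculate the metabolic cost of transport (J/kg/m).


Power per kg = VO2 * 20.1 / 60
Power per kg = 29.2 * 20.1 / 60 = 9.7820 W/kg
Cost = power_per_kg / speed
Cost = 9.7820 / 0.91
Cost = 10.7495


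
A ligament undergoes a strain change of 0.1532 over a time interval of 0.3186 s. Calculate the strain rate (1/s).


strain_rate = delta_strain / delta_t
strain_rate = 0.1532 / 0.3186
strain_rate = 0.4809


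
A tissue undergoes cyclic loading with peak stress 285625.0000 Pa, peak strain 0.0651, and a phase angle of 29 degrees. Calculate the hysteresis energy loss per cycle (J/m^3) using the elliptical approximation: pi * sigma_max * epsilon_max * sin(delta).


E_loss = pi * sigma_max * epsilon_max * sin(delta)
delta = 29 deg = 0.5061 rad
sin(delta) = 0.4848
E_loss = pi * 285625.0000 * 0.0651 * 0.4848
E_loss = 28320.3299


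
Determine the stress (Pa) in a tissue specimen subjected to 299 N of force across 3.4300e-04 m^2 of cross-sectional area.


stress = F / A
stress = 299 / 3.4300e-04
stress = 871720.1166


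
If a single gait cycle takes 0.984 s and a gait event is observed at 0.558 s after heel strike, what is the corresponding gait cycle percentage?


pct = (event_time / cycle_time) * 100
pct = (0.558 / 0.984) * 100
ratio = 0.5671
pct = 56.7073


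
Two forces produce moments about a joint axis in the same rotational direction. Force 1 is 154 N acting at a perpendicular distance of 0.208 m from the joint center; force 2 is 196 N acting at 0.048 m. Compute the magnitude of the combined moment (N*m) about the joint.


M = F1 * d1 + F2 * d2
M = 154 * 0.208 + 196 * 0.048
M = 32.0320 + 9.4080
M = 41.4400


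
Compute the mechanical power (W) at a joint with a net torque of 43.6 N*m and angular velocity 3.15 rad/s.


P = M * omega
P = 43.6 * 3.15
P = 137.3400


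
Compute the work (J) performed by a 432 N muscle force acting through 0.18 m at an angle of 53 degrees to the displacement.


W = F * d * cos(theta)
theta = 53 deg = 0.9250 rad
cos(theta) = 0.6018
W = 432 * 0.18 * 0.6018
W = 46.7971


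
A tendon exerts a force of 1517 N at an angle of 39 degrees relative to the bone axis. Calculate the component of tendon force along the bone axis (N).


F_eff = F_tendon * cos(theta)
theta = 39 deg = 0.6807 rad
cos(theta) = 0.7771
F_eff = 1517 * 0.7771
F_eff = 1178.9304


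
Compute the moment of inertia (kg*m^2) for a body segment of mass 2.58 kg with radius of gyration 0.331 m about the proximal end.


I = m * k^2
I = 2.58 * 0.331^2
k^2 = 0.1096
I = 0.2827


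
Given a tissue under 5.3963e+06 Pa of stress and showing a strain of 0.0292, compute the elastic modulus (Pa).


E = stress / strain
E = 5.3963e+06 / 0.0292
E = 1.8480e+08


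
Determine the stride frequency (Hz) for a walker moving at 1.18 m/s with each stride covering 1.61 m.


f = v / stride_length
f = 1.18 / 1.61
f = 0.7329


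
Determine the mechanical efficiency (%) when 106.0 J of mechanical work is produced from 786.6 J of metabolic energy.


eta = (W_mech / E_meta) * 100
eta = (106.0 / 786.6) * 100
ratio = 0.1348
eta = 13.4757


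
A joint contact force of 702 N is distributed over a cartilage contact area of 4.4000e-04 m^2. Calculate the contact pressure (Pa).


P = F / A
P = 702 / 4.4000e-04
P = 1.5955e+06


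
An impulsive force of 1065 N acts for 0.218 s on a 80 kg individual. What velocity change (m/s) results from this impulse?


J = F * dt = 1065 * 0.218 = 232.1700 N*s
delta_v = J / m
delta_v = 232.1700 / 80
delta_v = 2.9021


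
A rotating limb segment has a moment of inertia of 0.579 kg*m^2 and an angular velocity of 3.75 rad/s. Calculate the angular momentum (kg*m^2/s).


L = I * omega
L = 0.579 * 3.75
L = 2.1712


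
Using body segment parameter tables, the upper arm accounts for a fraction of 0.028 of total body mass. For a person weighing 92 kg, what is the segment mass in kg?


m_segment = body_mass * fraction
m_segment = 92 * 0.028
m_segment = 2.5760


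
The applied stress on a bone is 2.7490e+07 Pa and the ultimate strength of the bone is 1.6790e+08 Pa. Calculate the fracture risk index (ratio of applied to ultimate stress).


FRI = applied / ultimate
FRI = 2.7490e+07 / 1.6790e+08
FRI = 0.1637


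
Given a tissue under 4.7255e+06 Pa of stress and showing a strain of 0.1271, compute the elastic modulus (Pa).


E = stress / strain
E = 4.7255e+06 / 0.1271
E = 3.7179e+07


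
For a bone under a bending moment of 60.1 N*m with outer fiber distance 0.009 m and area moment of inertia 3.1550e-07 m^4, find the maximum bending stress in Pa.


sigma = M * c / I
sigma = 60.1 * 0.009 / 3.1550e-07
M * c = 0.5409
sigma = 1.7144e+06


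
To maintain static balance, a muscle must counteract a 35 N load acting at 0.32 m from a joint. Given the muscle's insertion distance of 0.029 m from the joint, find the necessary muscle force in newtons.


F_muscle = W * d_load / d_muscle
F_muscle = 35 * 0.32 / 0.029
Numerator = 11.2000
F_muscle = 386.2069


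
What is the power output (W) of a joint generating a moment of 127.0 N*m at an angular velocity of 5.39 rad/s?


P = M * omega
P = 127.0 * 5.39
P = 684.5300


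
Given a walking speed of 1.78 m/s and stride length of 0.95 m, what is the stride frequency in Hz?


f = v / stride_length
f = 1.78 / 0.95
f = 1.8737


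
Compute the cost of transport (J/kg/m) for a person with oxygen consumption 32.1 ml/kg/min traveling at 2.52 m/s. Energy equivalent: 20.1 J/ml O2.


Power per kg = VO2 * 20.1 / 60
Power per kg = 32.1 * 20.1 / 60 = 10.7535 W/kg
Cost = power_per_kg / speed
Cost = 10.7535 / 2.52
Cost = 4.2673


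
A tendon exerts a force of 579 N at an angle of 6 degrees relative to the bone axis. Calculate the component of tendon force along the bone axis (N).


F_eff = F_tendon * cos(theta)
theta = 6 deg = 0.1047 rad
cos(theta) = 0.9945
F_eff = 579 * 0.9945
F_eff = 575.8282


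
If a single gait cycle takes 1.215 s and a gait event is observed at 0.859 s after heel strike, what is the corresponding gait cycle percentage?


pct = (event_time / cycle_time) * 100
pct = (0.859 / 1.215) * 100
ratio = 0.7070
pct = 70.6996


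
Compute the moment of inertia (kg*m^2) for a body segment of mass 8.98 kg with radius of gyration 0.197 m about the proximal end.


I = m * k^2
I = 8.98 * 0.197^2
k^2 = 0.0388
I = 0.3485


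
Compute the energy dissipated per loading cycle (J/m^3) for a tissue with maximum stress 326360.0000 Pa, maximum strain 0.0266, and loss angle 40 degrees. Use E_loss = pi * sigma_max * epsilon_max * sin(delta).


E_loss = pi * sigma_max * epsilon_max * sin(delta)
delta = 40 deg = 0.6981 rad
sin(delta) = 0.6428
E_loss = pi * 326360.0000 * 0.0266 * 0.6428
E_loss = 17530.5657


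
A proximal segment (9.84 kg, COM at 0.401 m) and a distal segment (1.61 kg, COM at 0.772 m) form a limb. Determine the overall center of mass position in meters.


COM = (m1*x1 + m2*x2) / (m1 + m2)
COM = (9.84*0.401 + 1.61*0.772) / (9.84 + 1.61)
Numerator = 5.1888
Denominator = 11.4500
COM = 0.4532


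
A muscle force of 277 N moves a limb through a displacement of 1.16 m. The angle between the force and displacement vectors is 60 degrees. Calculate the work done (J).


W = F * d * cos(theta)
theta = 60 deg = 1.0472 rad
cos(theta) = 0.5000
W = 277 * 1.16 * 0.5000
W = 160.6600


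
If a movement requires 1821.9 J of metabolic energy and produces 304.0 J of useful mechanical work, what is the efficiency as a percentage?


eta = (W_mech / E_meta) * 100
eta = (304.0 / 1821.9) * 100
ratio = 0.1669
eta = 16.6859


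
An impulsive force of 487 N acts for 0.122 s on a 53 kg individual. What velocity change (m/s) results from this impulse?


J = F * dt = 487 * 0.122 = 59.4140 N*s
delta_v = J / m
delta_v = 59.4140 / 53
delta_v = 1.1210


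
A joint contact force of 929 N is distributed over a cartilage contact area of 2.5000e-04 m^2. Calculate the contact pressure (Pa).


P = F / A
P = 929 / 2.5000e-04
P = 3.7160e+06


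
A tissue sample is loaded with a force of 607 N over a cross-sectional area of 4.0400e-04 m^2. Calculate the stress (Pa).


stress = F / A
stress = 607 / 4.0400e-04
stress = 1.5025e+06


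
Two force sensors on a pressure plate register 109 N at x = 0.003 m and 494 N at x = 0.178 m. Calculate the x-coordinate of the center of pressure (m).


COP_x = (F1*x1 + F2*x2) / (F1 + F2)
COP_x = (109*0.003 + 494*0.178) / (109 + 494)
Numerator = 88.2590
Denominator = 603
COP_x = 0.1464


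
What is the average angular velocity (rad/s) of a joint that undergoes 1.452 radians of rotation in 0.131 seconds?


omega = delta_theta / delta_t
omega = 1.452 / 0.131
omega = 11.0840


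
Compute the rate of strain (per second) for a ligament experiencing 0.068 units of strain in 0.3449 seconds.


strain_rate = delta_strain / delta_t
strain_rate = 0.068 / 0.3449
strain_rate = 0.1972


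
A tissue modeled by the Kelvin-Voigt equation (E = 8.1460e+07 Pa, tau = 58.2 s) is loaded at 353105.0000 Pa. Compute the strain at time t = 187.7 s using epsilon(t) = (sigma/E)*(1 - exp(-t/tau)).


epsilon(t) = (sigma/E) * (1 - exp(-t/tau))
sigma/E = 353105.0000 / 8.1460e+07 = 0.0043
exp(-t/tau) = exp(-187.7 / 58.2) = 0.0398
epsilon = 0.0043 * (1 - 0.0398)
epsilon = 0.0042


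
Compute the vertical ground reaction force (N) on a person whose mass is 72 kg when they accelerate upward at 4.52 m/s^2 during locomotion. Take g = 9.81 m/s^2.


GRF = m * (g + a)
GRF = 72 * (9.81 + 4.52)
GRF = 72 * 14.3300
GRF = 1031.7600


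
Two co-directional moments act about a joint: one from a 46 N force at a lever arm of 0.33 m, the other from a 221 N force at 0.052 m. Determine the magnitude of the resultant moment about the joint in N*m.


M = F1 * d1 + F2 * d2
M = 46 * 0.33 + 221 * 0.052
M = 15.1800 + 11.4920
M = 26.6720


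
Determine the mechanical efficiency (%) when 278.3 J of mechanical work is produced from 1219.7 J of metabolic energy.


eta = (W_mech / E_meta) * 100
eta = (278.3 / 1219.7) * 100
ratio = 0.2282
eta = 22.8171


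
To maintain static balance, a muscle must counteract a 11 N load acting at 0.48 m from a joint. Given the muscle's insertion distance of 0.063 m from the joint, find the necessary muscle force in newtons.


F_muscle = W * d_load / d_muscle
F_muscle = 11 * 0.48 / 0.063
Numerator = 5.2800
F_muscle = 83.8095


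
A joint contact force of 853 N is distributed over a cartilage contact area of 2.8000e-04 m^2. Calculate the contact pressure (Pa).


P = F / A
P = 853 / 2.8000e-04
P = 3.0464e+06


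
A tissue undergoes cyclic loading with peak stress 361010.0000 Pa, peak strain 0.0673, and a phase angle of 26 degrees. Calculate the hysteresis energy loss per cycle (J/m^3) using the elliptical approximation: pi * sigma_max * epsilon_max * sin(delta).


E_loss = pi * sigma_max * epsilon_max * sin(delta)
delta = 26 deg = 0.4538 rad
sin(delta) = 0.4384
E_loss = pi * 361010.0000 * 0.0673 * 0.4384
E_loss = 33460.0149


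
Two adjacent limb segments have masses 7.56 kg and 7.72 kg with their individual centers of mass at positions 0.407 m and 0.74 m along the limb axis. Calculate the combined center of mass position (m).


COM = (m1*x1 + m2*x2) / (m1 + m2)
COM = (7.56*0.407 + 7.72*0.74) / (7.56 + 7.72)
Numerator = 8.7897
Denominator = 15.2800
COM = 0.5752


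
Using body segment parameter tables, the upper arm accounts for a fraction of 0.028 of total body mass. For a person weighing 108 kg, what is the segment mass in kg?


m_segment = body_mass * fraction
m_segment = 108 * 0.028
m_segment = 3.0240


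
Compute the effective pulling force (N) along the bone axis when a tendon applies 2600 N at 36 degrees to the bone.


F_eff = F_tendon * cos(theta)
theta = 36 deg = 0.6283 rad
cos(theta) = 0.8090
F_eff = 2600 * 0.8090
F_eff = 2103.4442


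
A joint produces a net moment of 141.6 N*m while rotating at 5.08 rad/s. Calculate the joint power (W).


P = M * omega
P = 141.6 * 5.08
P = 719.3280


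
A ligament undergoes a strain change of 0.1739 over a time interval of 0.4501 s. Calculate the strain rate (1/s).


strain_rate = delta_strain / delta_t
strain_rate = 0.1739 / 0.4501
strain_rate = 0.3864


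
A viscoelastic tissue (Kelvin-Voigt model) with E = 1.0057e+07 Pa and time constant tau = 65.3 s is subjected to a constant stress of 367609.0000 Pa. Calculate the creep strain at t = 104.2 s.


epsilon(t) = (sigma/E) * (1 - exp(-t/tau))
sigma/E = 367609.0000 / 1.0057e+07 = 0.0366
exp(-t/tau) = exp(-104.2 / 65.3) = 0.2028
epsilon = 0.0366 * (1 - 0.2028)
epsilon = 0.0291


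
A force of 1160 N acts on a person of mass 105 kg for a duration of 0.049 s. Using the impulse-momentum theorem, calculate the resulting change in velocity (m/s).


J = F * dt = 1160 * 0.049 = 56.8400 N*s
delta_v = J / m
delta_v = 56.8400 / 105
delta_v = 0.5413


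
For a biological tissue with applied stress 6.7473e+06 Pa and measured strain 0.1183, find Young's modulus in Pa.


E = stress / strain
E = 6.7473e+06 / 0.1183
E = 5.7036e+07


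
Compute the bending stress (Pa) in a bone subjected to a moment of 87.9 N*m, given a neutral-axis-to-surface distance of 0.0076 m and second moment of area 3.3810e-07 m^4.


sigma = M * c / I
sigma = 87.9 * 0.0076 / 3.3810e-07
M * c = 0.6680
sigma = 1.9759e+06


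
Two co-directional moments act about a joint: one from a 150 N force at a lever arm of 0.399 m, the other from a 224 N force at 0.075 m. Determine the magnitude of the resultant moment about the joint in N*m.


M = F1 * d1 + F2 * d2
M = 150 * 0.399 + 224 * 0.075
M = 59.8500 + 16.8000
M = 76.6500


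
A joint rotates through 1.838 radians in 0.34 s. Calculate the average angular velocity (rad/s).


omega = delta_theta / delta_t
omega = 1.838 / 0.34
omega = 5.4059


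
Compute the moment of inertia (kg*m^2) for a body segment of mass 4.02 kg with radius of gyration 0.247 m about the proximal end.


I = m * k^2
I = 4.02 * 0.247^2
k^2 = 0.0610
I = 0.2453


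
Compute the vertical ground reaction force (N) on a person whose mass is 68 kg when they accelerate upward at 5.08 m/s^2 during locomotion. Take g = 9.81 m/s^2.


GRF = m * (g + a)
GRF = 68 * (9.81 + 5.08)
GRF = 68 * 14.8900
GRF = 1012.5200


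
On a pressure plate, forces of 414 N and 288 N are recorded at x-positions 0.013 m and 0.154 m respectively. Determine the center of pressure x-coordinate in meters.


COP_x = (F1*x1 + F2*x2) / (F1 + F2)
COP_x = (414*0.013 + 288*0.154) / (414 + 288)
Numerator = 49.7340
Denominator = 702
COP_x = 0.0708


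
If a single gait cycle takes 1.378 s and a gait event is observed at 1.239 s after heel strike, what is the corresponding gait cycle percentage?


pct = (event_time / cycle_time) * 100
pct = (1.239 / 1.378) * 100
ratio = 0.8991
pct = 89.9129


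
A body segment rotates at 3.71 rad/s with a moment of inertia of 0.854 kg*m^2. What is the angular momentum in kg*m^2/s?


L = I * omega
L = 0.854 * 3.71
L = 3.1683


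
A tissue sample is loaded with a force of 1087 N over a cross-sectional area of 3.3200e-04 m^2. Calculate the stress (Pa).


stress = F / A
stress = 1087 / 3.3200e-04
stress = 3.2741e+06


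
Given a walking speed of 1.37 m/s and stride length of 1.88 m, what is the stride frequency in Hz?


f = v / stride_length
f = 1.37 / 1.88
f = 0.7287


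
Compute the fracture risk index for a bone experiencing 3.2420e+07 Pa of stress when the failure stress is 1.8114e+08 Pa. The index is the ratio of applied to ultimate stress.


FRI = applied / ultimate
FRI = 3.2420e+07 / 1.8114e+08
FRI = 0.1790


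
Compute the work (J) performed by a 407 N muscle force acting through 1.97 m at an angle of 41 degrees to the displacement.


W = F * d * cos(theta)
theta = 41 deg = 0.7156 rad
cos(theta) = 0.7547
W = 407 * 1.97 * 0.7547
W = 605.1186
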